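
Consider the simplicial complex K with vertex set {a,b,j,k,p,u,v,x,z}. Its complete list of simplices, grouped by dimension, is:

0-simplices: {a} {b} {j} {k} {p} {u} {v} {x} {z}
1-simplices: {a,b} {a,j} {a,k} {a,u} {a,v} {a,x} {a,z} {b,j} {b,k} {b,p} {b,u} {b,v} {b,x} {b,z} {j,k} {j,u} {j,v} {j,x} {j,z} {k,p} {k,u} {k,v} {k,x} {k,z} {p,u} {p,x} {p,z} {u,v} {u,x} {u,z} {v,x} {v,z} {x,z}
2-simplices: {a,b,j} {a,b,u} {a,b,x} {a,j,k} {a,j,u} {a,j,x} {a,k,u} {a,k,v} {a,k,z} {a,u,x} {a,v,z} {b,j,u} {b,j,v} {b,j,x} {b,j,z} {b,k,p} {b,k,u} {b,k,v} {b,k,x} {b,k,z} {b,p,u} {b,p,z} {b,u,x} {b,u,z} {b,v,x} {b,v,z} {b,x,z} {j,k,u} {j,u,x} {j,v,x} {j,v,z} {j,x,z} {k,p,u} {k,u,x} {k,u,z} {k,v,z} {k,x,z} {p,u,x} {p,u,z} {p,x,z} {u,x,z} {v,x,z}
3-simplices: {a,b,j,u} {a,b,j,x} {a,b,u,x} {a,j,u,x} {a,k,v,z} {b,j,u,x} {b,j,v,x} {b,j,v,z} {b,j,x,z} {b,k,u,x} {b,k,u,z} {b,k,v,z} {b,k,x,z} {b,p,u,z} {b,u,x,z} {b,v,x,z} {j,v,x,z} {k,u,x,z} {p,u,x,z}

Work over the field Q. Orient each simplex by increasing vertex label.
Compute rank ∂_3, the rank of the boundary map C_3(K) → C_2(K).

rank∂_3=16

n_0=9 n_1=33 n_2=42 n_3=19  [Q]
∂1: piv[ab,aj,ak,au,av,ax,az,bp] rk=8  ker:bj,bk,bu,bv,bx,bz,jk,ju,jv,jx,jz,kp,ku,kv,kx,kz,pu,px,pz,uv,ux,uz,vx,vz,xz
∂2: piv[abj,abu,abx,ajk,aju,ajx,aku,akv,akz,aux,avz,bjv,bjz,bkp,bku,bkv,bkx,bkz,bpu,bpz,buz,bvx,bxz,pux] rk=24  ker:bju,bjx,bux,bvz,jku,jux,jvx,jvz,jxz,kpu,kux,kuz,kvz,kxz,puz,pxz,uxz,vxz
∂3: piv[abju,abjx,abux,ajux,akvz,bjvx,bjvz,bjxz,bkux,bkuz,bkvz,bkxz,bpuz,buxz,bvxz,puxz] rk=16  ker:bjux,jvxz,kuxz
rk∂_3=16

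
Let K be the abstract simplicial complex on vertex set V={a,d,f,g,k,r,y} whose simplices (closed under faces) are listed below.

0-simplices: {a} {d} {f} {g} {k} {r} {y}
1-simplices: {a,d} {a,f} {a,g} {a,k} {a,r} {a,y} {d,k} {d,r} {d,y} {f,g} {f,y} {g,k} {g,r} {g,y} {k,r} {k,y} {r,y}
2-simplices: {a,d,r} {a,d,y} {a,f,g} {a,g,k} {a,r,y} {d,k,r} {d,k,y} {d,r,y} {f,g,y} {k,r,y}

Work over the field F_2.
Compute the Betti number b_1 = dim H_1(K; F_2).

b_1=3

n_0=7 n_1=17 n_2=10  [Z2]
∂1: piv[ad,af,ag,ak,ar,ay] rk=6  ker:dk,dr,dy,fg,fy,gk,gr,gy,kr,ky,ry
∂2: piv[adr,ady,afg,agk,ary,dkr,dky,fgy] rk=8  ker:dry,kry
b_1=(17−6)−8=3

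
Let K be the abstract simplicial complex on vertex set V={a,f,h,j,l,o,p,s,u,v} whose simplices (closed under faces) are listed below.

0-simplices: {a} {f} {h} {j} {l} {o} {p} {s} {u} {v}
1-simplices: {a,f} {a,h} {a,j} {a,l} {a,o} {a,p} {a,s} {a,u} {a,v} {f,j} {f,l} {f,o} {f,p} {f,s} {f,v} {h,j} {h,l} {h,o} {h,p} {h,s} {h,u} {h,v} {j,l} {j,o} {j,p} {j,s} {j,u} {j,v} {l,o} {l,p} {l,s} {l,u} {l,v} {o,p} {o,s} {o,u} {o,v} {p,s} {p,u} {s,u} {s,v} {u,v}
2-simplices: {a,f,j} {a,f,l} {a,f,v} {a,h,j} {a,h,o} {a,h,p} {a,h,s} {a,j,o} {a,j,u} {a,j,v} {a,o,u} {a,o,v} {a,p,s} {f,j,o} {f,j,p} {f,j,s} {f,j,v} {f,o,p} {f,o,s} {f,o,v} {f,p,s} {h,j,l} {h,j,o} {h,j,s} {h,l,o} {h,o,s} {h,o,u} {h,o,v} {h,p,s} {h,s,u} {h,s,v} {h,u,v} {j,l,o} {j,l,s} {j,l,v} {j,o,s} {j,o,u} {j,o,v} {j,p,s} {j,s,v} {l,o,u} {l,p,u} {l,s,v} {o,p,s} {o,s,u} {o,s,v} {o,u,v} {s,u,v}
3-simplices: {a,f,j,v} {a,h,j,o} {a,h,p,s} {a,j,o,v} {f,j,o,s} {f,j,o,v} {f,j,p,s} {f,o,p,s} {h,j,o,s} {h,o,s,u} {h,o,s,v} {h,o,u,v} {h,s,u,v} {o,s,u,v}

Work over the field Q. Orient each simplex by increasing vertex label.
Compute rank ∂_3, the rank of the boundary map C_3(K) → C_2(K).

rank∂_3=13

n_0=10 n_1=42 n_2=48 n_3=14  [Q]
∂1: piv[af,ah,aj,al,ao,ap,as,au,av] rk=9  ker:fj,fl,fo,fp,fs,fv,hj,hl,ho,hp,hs,hu,hv,jl,jo,jp,js,ju,jv,lo,lp,ls,lu,lv,op,os,ou,ov,ps,pu,su,sv,uv
∂2: piv[afj,afl,afv,ahj,aho,ahp,ahs,ajo,aju,ajv,aou,aov,aps,fjo,fjp,fjs,fop,fos,fps,hjl,hjs,hlo,hou,hov,hsu,hsv,huv,jls,jlv,lou,lpu] rk=31  ker:fjv,fov,hjo,hos,hps,jlo,jos,jou,jov,jps,jsv,lsv,ops,osu,osv,ouv,suv
∂3: piv[afjv,ahjo,ahps,ajov,fjos,fjov,fjps,fops,hjos,hosu,hosv,houv,hsuv] rk=13  ker:osuv
rk∂_3=13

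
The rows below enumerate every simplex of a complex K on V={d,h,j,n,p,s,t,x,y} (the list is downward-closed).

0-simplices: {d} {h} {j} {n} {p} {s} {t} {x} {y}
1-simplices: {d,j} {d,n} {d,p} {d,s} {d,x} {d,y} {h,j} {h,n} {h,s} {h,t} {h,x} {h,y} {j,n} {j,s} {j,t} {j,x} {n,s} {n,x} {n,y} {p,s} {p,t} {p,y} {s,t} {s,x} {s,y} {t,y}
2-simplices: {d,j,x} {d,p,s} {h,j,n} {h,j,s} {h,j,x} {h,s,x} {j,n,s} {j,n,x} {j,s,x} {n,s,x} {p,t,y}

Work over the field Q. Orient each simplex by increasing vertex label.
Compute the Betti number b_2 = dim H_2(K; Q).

b_2=2

n_0=9 n_1=26 n_2=11  [Q]
∂1: piv[dj,dn,dp,ds,dx,dy,hj,ht] rk=8  ker:hn,hs,hx,hy,jn,js,jt,jx,ns,nx,ny,ps,pt,py,st,sx,sy,ty
∂2: piv[djx,dps,hjn,hjs,hjx,hsx,jns,jnx,pty] rk=9  ker:jsx,nsx
b_2=(11−9)−0=2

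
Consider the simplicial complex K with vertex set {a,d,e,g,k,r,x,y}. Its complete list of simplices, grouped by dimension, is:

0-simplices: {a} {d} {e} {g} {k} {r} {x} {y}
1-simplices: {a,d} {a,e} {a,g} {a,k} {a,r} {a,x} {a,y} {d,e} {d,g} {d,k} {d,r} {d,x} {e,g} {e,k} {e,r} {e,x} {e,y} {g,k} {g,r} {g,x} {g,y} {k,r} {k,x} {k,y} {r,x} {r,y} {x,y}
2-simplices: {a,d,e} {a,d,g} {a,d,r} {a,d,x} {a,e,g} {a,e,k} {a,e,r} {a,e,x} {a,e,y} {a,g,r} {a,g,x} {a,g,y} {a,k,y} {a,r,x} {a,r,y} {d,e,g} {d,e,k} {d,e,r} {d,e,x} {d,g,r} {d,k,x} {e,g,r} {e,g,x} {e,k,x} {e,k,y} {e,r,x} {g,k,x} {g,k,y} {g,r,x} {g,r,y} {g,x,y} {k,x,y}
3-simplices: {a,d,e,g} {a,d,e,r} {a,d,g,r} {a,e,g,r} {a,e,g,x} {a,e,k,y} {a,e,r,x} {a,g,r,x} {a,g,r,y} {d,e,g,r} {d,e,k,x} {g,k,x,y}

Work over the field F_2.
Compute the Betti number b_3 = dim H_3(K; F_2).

b_3=1

n_0=8 n_1=27 n_2=32 n_3=12  [Z2]
∂1: piv[ad,ae,ag,ak,ar,ax,ay] rk=7  ker:de,dg,dk,dr,dx,eg,ek,er,ex,ey,gk,gr,gx,gy,kr,kx,ky,rx,ry,xy
∂2: piv[ade,adg,adr,adx,aeg,aek,aer,aex,aey,agr,agx,agy,aky,arx,ary,dek,dkx,gkx,gxy] rk=19  ker:deg,der,dex,dgr,egr,egx,ekx,eky,erx,gky,grx,gry,kxy
∂3: piv[adeg,ader,adgr,aegr,aegx,aeky,aerx,agrx,agry,dekx,gkxy] rk=11  ker:degr
b_3=(12−11)−0=1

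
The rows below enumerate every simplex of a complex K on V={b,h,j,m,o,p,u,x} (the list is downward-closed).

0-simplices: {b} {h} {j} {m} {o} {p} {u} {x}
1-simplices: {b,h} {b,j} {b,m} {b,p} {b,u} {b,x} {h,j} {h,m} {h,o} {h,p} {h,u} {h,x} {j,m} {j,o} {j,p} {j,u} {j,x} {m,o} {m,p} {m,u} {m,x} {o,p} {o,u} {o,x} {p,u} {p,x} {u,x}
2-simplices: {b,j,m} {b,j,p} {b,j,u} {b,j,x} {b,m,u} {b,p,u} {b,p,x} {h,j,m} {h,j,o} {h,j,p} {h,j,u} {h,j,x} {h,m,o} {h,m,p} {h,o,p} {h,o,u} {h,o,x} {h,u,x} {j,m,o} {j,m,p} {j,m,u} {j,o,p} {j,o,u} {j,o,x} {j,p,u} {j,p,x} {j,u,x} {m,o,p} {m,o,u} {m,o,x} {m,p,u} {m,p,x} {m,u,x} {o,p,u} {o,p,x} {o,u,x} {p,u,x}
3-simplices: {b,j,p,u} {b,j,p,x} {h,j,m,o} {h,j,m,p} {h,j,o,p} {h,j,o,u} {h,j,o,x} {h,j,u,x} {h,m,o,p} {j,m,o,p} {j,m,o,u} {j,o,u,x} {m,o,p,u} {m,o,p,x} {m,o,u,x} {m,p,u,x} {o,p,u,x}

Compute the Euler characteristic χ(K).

χ(K)=1

n_0=8 n_1=27 n_2=37 n_3=17
χ=+8−27+37−17=1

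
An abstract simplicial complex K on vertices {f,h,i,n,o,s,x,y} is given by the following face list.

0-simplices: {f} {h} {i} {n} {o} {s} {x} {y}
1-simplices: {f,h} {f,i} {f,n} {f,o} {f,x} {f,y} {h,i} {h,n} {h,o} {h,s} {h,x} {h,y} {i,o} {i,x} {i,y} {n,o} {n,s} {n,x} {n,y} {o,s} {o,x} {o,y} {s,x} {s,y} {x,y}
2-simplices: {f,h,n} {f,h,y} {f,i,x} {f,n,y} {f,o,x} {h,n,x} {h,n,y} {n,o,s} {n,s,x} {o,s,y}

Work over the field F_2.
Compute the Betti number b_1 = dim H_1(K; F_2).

b_1=9

n_0=8 n_1=25 n_2=10  [Z2]
∂1: piv[fh,fi,fn,fo,fx,fy,hs] rk=7  ker:hi,hn,ho,hx,hy,io,ix,iy,no,ns,nx,ny,os,ox,oy,sx,sy,xy
∂2: piv[fhn,fhy,fix,fny,fox,hnx,nos,nsx,osy] rk=9  ker:hny
b_1=(25−7)−9=9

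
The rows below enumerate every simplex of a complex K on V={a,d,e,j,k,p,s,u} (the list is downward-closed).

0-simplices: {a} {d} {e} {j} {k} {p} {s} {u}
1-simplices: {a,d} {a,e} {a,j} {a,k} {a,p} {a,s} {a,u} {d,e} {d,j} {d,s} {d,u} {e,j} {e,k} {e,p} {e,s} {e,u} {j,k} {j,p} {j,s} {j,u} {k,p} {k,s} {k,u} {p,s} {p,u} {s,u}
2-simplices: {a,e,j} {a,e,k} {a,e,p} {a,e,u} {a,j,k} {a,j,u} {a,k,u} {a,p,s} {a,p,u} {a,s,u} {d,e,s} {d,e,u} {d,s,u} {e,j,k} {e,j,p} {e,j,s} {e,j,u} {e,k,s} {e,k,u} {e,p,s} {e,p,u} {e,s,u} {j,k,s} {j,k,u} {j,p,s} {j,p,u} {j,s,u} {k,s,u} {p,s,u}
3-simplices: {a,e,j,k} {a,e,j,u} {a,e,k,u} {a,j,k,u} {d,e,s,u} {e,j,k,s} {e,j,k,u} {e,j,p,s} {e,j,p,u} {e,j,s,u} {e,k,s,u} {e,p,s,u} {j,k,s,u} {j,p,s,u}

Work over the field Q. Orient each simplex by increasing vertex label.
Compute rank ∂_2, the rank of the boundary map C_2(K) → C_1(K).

rank∂_2=16

n_0=8 n_1=26 n_2=29 n_3=14  [Q]
∂1: piv[ad,ae,aj,ak,ap,as,au] rk=7  ker:de,dj,ds,du,ej,ek,ep,es,eu,jk,jp,js,ju,kp,ks,ku,ps,pu,su
∂2: piv[aej,aek,aep,aeu,ajk,aju,aku,aps,apu,asu,des,deu,dsu,ejp,ejs,eks] rk=16  ker:ejk,eju,eku,eps,epu,esu,jks,jku,jps,jpu,jsu,ksu,psu
∂3: piv[aejk,aeju,aeku,ajku,desu,ejks,ejps,ejpu,ejsu,eksu,epsu] rk=11  ker:ejku,jksu,jpsu
rk∂_2=16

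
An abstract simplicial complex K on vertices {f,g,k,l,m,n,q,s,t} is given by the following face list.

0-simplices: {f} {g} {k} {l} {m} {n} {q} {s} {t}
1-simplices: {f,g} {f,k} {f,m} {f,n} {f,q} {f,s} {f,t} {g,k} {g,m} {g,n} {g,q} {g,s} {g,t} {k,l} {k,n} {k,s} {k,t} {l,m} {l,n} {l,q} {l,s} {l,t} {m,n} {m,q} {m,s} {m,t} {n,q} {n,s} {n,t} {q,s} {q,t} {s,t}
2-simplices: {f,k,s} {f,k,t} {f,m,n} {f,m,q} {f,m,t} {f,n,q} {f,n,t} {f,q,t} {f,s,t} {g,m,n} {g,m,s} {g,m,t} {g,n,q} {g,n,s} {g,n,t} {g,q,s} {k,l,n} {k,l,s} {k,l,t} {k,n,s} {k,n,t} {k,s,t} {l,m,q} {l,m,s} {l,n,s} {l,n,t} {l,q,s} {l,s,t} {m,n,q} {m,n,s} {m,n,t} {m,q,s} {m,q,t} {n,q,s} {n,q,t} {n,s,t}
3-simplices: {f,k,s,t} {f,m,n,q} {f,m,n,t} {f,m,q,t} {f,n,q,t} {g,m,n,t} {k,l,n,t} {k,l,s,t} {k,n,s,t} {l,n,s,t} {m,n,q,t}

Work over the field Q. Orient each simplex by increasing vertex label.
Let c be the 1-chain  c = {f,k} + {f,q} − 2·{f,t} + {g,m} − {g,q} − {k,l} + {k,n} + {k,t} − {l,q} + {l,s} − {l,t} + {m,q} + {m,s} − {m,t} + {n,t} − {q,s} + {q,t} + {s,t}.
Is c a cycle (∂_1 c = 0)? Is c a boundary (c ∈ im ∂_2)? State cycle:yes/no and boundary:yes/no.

cycle:yes boundary:yes

n_0=9 n_1=32 n_2=36 n_3=11  [Q]
∂1: piv[fg,fk,fm,fn,fq,fs,ft,kl] rk=8  ker:gk,gm,gn,gq,gs,gt,kn,ks,kt,lm,ln,lq,ls,lt,mn,mq,ms,mt,nq,ns,nt,qs,qt,st
∂2: piv[fks,fkt,fmn,fmq,fmt,fnq,fnt,fqt,fst,gmn,gms,gmt,gnq,gns,gqs,kln,kls,klt,kns,knt,lmq,lms] rk=22  ker:gnt,kst,lns,lnt,lqs,lst,mnq,mns,mnt,mqs,mqt,nqs,nqt,nst
∂3: piv[fkst,fmnq,fmnt,fmqt,fnqt,gmnt,klnt,klst,knst,lnst] rk=10  ker:mnqt
∂1c = 0
c vs im∂2: reduces to 0 ⇒ boundary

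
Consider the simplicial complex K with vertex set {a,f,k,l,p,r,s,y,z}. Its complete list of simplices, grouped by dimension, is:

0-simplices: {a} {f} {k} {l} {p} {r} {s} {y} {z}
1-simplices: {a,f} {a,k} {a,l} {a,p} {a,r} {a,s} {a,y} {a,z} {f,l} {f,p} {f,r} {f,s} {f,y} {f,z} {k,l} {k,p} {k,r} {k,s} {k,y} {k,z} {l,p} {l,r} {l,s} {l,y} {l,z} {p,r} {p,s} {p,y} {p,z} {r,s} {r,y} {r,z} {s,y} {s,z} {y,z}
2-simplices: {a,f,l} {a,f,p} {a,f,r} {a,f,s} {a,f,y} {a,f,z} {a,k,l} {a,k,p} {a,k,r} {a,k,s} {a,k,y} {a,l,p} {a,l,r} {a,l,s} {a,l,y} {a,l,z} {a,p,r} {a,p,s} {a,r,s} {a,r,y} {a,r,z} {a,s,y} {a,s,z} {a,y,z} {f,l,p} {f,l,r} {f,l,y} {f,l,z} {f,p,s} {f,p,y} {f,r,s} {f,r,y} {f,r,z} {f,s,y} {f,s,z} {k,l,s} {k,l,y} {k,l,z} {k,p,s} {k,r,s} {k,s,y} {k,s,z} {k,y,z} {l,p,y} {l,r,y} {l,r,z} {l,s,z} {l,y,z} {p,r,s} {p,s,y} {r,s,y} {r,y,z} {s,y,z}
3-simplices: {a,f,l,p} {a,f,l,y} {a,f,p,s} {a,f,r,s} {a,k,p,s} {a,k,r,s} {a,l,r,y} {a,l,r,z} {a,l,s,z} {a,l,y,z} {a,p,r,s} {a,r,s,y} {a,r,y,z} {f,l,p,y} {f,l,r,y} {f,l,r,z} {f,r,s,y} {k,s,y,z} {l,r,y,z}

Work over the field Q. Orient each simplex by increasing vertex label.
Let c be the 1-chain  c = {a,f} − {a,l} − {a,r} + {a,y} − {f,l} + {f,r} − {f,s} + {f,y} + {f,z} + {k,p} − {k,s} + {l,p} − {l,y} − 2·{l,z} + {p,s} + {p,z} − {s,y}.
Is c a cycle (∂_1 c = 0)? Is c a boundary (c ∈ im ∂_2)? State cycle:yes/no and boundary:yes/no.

cycle:yes boundary:no

n_0=9 n_1=35 n_2=53 n_3=19  [Q]
∂1: piv[af,ak,al,ap,ar,as,ay,az] rk=8  ker:fl,fp,fr,fs,fy,fz,kl,kp,kr,ks,ky,kz,lp,lr,ls,ly,lz,pr,ps,py,pz,rs,ry,rz,sy,sz,yz
∂2: piv[afl,afp,afr,afs,afy,afz,akl,akp,akr,aks,aky,alp,alr,als,aly,alz,apr,aps,ars,ary,arz,asy,asz,ayz,fpy,klz] rk=26  ker:flp,flr,fly,flz,fps,frs,fry,frz,fsy,fsz,kls,kly,kps,krs,ksy,ksz,kyz,lpy,lry,lrz,lsz,lyz,prs,psy,rsy,ryz,syz
∂3: piv[aflp,afly,afps,afrs,akps,akrs,alry,alrz,alsz,alyz,aprs,arsy,aryz,flpy,flry,flrz,frsy,ksyz] rk=18  ker:lryz
∂1c = 0
c vs im∂2: residual ≠ 0 ⇒ not boundary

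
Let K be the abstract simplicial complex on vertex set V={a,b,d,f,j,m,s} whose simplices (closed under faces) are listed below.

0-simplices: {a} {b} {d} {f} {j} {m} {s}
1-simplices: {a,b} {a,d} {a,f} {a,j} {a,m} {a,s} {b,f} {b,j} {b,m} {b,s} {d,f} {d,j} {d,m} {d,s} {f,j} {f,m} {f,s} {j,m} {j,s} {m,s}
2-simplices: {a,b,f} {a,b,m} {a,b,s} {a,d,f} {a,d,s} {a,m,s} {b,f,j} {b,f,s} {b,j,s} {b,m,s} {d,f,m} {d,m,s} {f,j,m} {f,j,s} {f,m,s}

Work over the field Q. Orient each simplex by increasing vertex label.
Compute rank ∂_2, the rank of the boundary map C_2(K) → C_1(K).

rank∂_2=12

n_0=7 n_1=20 n_2=15  [Q]
∂1: piv[ab,ad,af,aj,am,as] rk=6  ker:bf,bj,bm,bs,df,dj,dm,ds,fj,fm,fs,jm,js,ms
∂2: piv[abf,abm,abs,adf,ads,ams,bfj,bfs,bjs,dfm,dms,fjm] rk=12  ker:bms,fjs,fms
rk∂_2=12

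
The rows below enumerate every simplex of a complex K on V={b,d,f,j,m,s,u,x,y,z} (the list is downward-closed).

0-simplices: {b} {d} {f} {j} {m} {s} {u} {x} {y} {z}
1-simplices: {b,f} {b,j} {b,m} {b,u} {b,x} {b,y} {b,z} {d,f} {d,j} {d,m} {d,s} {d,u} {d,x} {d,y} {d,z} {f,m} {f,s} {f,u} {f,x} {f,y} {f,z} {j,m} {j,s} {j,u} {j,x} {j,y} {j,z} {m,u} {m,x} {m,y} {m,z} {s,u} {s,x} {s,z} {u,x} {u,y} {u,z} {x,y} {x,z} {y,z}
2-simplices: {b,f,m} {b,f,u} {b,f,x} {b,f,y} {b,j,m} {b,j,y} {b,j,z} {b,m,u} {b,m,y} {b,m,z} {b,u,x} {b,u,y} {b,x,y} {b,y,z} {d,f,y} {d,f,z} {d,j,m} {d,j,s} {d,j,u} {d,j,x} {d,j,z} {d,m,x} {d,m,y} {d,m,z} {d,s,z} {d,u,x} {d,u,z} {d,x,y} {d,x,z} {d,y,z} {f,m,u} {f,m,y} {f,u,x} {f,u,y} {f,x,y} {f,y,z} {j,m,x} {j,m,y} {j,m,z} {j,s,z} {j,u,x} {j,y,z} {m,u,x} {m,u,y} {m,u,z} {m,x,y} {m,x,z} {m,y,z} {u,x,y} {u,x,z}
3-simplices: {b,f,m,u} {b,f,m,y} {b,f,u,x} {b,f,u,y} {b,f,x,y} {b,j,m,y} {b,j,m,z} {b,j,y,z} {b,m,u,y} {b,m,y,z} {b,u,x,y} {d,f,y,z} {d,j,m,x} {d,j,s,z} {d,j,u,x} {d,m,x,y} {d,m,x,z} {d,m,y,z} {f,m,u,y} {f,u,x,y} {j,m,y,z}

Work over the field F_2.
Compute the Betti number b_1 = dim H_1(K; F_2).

n_0=10 n_1=40 n_2=50 n_3=21  [Z2]
∂1: piv[bf,bj,bm,bu,bx,by,bz,df,ds] rk=9  ker:dj,dm,du,dx,dy,dz,fm,fs,fu,fx,fy,fz,jm,js,ju,jx,jy,jz,mu,mx,my,mz,su,sx,sz,ux,uy,uz,xy,xz,yz
∂2: piv[bfm,bfu,bfx,bfy,bjm,bjy,bjz,bmu,bmy,bmz,bux,buy,bxy,byz,dfy,dfz,djm,djs,dju,djx,djz,dmx,dmy,dsz,dux,duz,dxy,dxz] rk=28  ker:dmz,dyz,fmu,fmy,fux,fuy,fxy,fyz,jmx,jmy,jmz,jsz,jux,jyz,mux,muy,muz,mxy,mxz,myz,uxy,uxz
∂3: piv[bfmu,bfmy,bfux,bfuy,bfxy,bjmy,bjmz,bjyz,bmuy,bmyz,buxy,dfyz,djmx,djsz,djux,dmxy,dmxz,dmyz] rk=18  ker:fmuy,fuxy,jmyz
b_1=(40−9)−28=3

b_1=3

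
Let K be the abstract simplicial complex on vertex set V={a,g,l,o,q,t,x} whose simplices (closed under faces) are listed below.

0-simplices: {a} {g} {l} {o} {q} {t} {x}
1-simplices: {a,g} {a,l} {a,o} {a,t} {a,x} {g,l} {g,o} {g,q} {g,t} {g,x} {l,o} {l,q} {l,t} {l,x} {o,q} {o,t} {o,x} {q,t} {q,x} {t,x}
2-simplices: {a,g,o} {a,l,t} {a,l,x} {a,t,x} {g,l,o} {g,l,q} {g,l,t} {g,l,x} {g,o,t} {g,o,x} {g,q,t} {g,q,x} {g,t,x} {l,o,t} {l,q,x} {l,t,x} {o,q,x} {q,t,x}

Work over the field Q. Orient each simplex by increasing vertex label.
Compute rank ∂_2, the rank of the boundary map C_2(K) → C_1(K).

n_0=7 n_1=20 n_2=18  [Q]
∂1: piv[ag,al,ao,at,ax,gq] rk=6  ker:gl,go,gt,gx,lo,lq,lt,lx,oq,ot,ox,qt,qx,tx
∂2: piv[ago,alt,alx,atx,glo,glq,glt,glx,got,gox,gqt,gqx,oqx] rk=13  ker:gtx,lot,lqx,ltx,qtx
rk∂_2=13

rank∂_2=13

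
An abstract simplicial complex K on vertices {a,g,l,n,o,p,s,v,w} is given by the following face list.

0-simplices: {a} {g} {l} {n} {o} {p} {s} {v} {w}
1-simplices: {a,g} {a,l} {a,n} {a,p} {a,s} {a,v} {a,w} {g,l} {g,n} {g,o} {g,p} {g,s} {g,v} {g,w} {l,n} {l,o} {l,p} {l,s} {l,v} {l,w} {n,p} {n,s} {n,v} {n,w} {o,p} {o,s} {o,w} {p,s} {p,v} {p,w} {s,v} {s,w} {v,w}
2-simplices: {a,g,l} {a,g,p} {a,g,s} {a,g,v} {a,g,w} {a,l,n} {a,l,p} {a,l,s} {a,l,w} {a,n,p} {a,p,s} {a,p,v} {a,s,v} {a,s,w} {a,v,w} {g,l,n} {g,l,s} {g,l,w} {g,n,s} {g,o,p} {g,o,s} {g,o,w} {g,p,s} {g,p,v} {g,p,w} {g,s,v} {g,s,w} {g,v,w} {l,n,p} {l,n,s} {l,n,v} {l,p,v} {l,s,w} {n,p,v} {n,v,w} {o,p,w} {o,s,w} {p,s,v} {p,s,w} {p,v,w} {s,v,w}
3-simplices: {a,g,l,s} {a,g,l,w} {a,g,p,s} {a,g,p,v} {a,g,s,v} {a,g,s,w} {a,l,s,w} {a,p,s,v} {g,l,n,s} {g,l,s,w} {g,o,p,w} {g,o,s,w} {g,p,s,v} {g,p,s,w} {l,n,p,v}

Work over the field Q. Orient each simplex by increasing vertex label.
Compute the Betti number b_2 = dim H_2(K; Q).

n_0=9 n_1=33 n_2=41 n_3=15  [Q]
∂1: piv[ag,al,an,ap,as,av,aw,go] rk=8  ker:gl,gn,gp,gs,gv,gw,ln,lo,lp,ls,lv,lw,np,ns,nv,nw,op,os,ow,ps,pv,pw,sv,sw,vw
∂2: piv[agl,agp,ags,agv,agw,aln,alp,als,alw,anp,aps,apv,asv,asw,avw,gln,gns,gop,gos,gow,gpw,lnv,lpv,nvw] rk=24  ker:gls,glw,gps,gpv,gsv,gsw,gvw,lnp,lns,lsw,npv,opw,osw,psv,psw,pvw,svw
∂3: piv[agls,aglw,agps,agpv,agsv,agsw,alsw,apsv,glns,gopw,gosw,gpsw,lnpv] rk=13  ker:glsw,gpsv
b_2=(41−24)−13=4

b_2=4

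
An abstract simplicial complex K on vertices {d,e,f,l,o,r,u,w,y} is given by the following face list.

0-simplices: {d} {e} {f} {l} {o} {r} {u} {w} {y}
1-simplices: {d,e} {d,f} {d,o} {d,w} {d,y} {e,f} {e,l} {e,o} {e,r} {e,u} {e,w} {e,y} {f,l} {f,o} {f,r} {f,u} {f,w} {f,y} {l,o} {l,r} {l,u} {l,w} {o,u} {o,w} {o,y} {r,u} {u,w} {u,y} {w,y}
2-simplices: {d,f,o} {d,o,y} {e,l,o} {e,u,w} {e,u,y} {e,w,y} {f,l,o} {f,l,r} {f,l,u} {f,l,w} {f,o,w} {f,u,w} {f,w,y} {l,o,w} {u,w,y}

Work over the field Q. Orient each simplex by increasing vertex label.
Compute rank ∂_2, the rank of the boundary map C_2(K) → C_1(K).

rank∂_2=13

n_0=9 n_1=29 n_2=15  [Q]
∂1: piv[de,df,do,dw,dy,el,er,eu] rk=8  ker:ef,eo,ew,ey,fl,fo,fr,fu,fw,fy,lo,lr,lu,lw,ou,ow,oy,ru,uw,uy,wy
∂2: piv[dfo,doy,elo,euw,euy,ewy,flo,flr,flu,flw,fow,fuw,fwy] rk=13  ker:low,uwy
rk∂_2=13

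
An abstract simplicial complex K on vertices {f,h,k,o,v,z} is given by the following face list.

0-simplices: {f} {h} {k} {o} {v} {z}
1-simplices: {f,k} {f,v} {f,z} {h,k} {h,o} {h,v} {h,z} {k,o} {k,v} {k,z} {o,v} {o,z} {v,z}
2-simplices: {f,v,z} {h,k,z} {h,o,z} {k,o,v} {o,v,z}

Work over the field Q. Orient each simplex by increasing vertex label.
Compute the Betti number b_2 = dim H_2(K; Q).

n_0=6 n_1=13 n_2=5  [Q]
∂1: piv[fk,fv,fz,hk,ho] rk=5  ker:hv,hz,ko,kv,kz,ov,oz,vz
∂2: piv[fvz,hkz,hoz,kov,ovz] rk=5
b_2=(5−5)−0=0

b_2=0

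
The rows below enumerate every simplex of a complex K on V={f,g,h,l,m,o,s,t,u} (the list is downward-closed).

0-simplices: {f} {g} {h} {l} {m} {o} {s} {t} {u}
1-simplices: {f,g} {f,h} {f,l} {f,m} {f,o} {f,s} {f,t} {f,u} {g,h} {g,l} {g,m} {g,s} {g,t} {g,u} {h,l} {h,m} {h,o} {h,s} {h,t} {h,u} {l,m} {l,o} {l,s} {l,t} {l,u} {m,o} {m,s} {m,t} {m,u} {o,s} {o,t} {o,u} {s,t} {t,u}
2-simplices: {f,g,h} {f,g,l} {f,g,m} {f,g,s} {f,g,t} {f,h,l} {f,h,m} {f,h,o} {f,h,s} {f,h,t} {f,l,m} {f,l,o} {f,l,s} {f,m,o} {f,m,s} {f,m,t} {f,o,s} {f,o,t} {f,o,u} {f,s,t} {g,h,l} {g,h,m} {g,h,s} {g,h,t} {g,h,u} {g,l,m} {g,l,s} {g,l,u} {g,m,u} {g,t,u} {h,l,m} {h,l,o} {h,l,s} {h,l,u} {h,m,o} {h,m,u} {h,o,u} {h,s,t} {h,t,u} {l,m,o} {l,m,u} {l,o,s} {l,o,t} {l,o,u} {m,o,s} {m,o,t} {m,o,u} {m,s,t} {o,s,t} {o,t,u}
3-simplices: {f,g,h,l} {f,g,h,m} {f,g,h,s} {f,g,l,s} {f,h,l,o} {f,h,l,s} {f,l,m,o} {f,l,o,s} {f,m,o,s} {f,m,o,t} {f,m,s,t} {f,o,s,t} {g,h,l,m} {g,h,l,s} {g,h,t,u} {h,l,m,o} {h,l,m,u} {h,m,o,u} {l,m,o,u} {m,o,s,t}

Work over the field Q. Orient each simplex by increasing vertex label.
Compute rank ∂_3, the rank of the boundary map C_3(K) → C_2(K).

n_0=9 n_1=34 n_2=50 n_3=20  [Q]
∂1: piv[fg,fh,fl,fm,fo,fs,ft,fu] rk=8  ker:gh,gl,gm,gs,gt,gu,hl,hm,ho,hs,ht,hu,lm,lo,ls,lt,lu,mo,ms,mt,mu,os,ot,ou,st,tu
∂2: piv[fgh,fgl,fgm,fgs,fgt,fhl,fhm,fho,fhs,fht,flm,flo,fls,fmo,fms,fmt,fos,fot,fou,fst,ghu,glu,gmu,gtu,hou,lot] rk=26  ker:ghl,ghm,ghs,ght,glm,gls,hlm,hlo,hls,hlu,hmo,hmu,hst,htu,lmo,lmu,los,lou,mos,mot,mou,mst,ost,otu
∂3: piv[fghl,fghm,fghs,fgls,fhlo,fhls,flmo,flos,fmos,fmot,fmst,fost,ghlm,ghtu,hlmo,hlmu,hmou,lmou] rk=18  ker:ghls,most
rk∂_3=18

rank∂_3=18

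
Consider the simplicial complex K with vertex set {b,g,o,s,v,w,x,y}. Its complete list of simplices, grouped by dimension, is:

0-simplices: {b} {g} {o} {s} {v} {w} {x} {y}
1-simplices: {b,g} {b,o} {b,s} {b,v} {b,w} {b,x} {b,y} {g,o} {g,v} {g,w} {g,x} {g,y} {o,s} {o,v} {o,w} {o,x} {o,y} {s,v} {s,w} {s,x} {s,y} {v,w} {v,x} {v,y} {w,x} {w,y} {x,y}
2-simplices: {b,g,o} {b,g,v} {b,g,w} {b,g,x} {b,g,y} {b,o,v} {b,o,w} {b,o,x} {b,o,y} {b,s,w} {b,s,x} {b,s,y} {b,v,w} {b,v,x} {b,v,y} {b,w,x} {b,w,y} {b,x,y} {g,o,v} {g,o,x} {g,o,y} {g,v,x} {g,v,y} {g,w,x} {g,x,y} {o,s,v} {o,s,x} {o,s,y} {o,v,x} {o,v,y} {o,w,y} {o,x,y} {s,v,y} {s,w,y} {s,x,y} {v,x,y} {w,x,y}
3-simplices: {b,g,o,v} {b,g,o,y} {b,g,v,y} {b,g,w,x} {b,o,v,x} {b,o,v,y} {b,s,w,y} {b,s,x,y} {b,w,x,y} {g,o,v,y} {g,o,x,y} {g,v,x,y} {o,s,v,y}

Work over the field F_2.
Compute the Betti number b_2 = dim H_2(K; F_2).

n_0=8 n_1=27 n_2=37 n_3=13  [Z2]
∂1: piv[bg,bo,bs,bv,bw,bx,by] rk=7  ker:go,gv,gw,gx,gy,os,ov,ow,ox,oy,sv,sw,sx,sy,vw,vx,vy,wx,wy,xy
∂2: piv[bgo,bgv,bgw,bgx,bgy,bov,bow,box,boy,bsw,bsx,bsy,bvw,bvx,bvy,bwx,bwy,bxy,osv,osx] rk=20  ker:gov,gox,goy,gvx,gvy,gwx,gxy,osy,ovx,ovy,owy,oxy,svy,swy,sxy,vxy,wxy
∂3: piv[bgov,bgoy,bgvy,bgwx,bovx,bovy,bswy,bsxy,bwxy,goxy,gvxy,osvy] rk=12  ker:govy
b_2=(37−20)−12=5

b_2=5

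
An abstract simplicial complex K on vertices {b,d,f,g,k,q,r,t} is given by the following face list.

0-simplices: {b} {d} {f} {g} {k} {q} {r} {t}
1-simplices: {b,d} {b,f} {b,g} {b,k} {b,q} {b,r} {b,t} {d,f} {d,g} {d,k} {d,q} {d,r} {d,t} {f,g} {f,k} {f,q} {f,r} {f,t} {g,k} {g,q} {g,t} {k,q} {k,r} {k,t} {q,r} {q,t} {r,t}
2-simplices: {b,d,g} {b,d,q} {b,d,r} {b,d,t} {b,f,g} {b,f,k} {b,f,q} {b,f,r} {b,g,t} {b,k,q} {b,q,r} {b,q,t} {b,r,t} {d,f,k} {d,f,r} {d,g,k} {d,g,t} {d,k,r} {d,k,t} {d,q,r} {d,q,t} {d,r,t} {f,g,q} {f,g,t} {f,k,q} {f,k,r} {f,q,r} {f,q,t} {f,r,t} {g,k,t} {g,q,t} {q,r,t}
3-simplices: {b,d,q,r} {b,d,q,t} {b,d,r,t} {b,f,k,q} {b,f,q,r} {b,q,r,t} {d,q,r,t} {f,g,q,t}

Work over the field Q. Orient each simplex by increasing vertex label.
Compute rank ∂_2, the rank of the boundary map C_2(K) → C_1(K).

rank∂_2=20

n_0=8 n_1=27 n_2=32 n_3=8  [Q]
∂1: piv[bd,bf,bg,bk,bq,br,bt] rk=7  ker:df,dg,dk,dq,dr,dt,fg,fk,fq,fr,ft,gk,gq,gt,kq,kr,kt,qr,qt,rt
∂2: piv[bdg,bdq,bdr,bdt,bfg,bfk,bfq,bfr,bgt,bkq,bqr,bqt,brt,dfk,dfr,dgk,dkr,dkt,fgq,fgt] rk=20  ker:dgt,dqr,dqt,drt,fkq,fkr,fqr,fqt,frt,gkt,gqt,qrt
∂3: piv[bdqr,bdqt,bdrt,bfkq,bfqr,bqrt,fgqt] rk=7  ker:dqrt
rk∂_2=20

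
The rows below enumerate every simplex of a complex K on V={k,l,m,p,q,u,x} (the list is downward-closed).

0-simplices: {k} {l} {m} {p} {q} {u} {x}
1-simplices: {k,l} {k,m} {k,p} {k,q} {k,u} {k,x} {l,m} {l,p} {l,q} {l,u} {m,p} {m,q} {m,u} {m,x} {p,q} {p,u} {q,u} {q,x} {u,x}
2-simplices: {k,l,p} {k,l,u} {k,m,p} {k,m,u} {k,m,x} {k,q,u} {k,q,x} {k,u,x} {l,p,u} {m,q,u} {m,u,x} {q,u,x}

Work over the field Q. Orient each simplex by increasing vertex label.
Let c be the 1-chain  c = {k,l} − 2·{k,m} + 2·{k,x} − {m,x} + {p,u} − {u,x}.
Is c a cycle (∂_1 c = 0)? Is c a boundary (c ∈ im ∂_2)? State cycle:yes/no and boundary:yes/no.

cycle:no boundary:no

n_0=7 n_1=19 n_2=12  [Q]
∂1: piv[kl,km,kp,kq,ku,kx] rk=6  ker:lm,lp,lq,lu,mp,mq,mu,mx,pq,pu,qu,qx,ux
∂2: piv[klp,klu,kmp,kmu,kmx,kqu,kqx,kux,lpu,mqu] rk=10  ker:mux,qux
∂1c = −{k} + {l} − {m} − {p} + 2·{u}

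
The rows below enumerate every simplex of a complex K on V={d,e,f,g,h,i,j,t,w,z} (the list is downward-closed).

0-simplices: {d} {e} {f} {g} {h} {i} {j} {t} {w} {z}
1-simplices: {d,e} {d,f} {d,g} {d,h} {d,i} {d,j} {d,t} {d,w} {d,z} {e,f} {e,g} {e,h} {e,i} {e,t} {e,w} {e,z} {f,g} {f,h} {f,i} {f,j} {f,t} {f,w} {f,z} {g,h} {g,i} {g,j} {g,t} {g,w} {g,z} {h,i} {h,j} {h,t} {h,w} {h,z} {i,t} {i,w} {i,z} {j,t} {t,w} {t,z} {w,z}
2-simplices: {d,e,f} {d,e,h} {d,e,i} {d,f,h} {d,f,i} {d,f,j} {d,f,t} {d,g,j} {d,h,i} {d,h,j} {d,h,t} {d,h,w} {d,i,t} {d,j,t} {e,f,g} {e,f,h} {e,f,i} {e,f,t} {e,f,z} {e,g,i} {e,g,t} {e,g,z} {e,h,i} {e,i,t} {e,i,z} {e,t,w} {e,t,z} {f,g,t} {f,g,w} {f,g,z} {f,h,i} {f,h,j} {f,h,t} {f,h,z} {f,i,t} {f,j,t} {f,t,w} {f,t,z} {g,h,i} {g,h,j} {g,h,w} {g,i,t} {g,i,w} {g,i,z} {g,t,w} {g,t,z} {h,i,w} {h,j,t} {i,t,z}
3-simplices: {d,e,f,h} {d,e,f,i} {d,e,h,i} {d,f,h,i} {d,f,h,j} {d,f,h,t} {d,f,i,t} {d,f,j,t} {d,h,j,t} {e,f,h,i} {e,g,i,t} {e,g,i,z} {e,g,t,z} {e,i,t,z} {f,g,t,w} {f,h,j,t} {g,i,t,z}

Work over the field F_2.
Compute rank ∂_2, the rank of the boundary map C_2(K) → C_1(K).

rank∂_2=30

n_0=10 n_1=41 n_2=49 n_3=17  [Z2]
∂1: piv[de,df,dg,dh,di,dj,dt,dw,dz] rk=9  ker:ef,eg,eh,ei,et,ew,ez,fg,fh,fi,fj,ft,fw,fz,gh,gi,gj,gt,gw,gz,hi,hj,ht,hw,hz,it,iw,iz,jt,tw,tz,wz
∂2: piv[def,deh,dei,dfh,dfi,dfj,dft,dgj,dhi,dhj,dht,dhw,dit,djt,efg,eft,efz,egi,egt,egz,eiz,etw,etz,fgw,fhz,ftw,ghi,ghj,ghw,giw] rk=30  ker:efh,efi,ehi,eit,fgt,fgz,fhi,fhj,fht,fit,fjt,ftz,git,giz,gtw,gtz,hiw,hjt,itz
∂3: piv[defh,defi,dehi,dfhi,dfhj,dfht,dfit,dfjt,dhjt,egit,egiz,egtz,eitz,fgtw] rk=14  ker:efhi,fhjt,gitz
rk∂_2=30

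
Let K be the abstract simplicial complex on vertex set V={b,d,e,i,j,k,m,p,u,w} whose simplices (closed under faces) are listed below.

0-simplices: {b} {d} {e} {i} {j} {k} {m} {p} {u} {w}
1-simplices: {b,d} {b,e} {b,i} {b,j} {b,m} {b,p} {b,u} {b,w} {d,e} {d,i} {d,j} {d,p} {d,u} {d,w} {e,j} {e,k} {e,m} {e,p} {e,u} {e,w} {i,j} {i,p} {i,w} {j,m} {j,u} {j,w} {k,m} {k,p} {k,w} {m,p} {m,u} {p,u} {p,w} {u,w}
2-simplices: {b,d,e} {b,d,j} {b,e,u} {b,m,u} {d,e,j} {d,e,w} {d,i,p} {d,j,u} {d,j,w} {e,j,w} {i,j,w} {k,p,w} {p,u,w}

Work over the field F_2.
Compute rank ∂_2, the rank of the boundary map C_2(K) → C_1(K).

rank∂_2=12

n_0=10 n_1=34 n_2=13  [Z2]
∂1: piv[bd,be,bi,bj,bm,bp,bu,bw,ek] rk=9  ker:de,di,dj,dp,du,dw,ej,em,ep,eu,ew,ij,ip,iw,jm,ju,jw,km,kp,kw,mp,mu,pu,pw,uw
∂2: piv[bde,bdj,beu,bmu,dej,dew,dip,dju,djw,ijw,kpw,puw] rk=12  ker:ejw
rk∂_2=12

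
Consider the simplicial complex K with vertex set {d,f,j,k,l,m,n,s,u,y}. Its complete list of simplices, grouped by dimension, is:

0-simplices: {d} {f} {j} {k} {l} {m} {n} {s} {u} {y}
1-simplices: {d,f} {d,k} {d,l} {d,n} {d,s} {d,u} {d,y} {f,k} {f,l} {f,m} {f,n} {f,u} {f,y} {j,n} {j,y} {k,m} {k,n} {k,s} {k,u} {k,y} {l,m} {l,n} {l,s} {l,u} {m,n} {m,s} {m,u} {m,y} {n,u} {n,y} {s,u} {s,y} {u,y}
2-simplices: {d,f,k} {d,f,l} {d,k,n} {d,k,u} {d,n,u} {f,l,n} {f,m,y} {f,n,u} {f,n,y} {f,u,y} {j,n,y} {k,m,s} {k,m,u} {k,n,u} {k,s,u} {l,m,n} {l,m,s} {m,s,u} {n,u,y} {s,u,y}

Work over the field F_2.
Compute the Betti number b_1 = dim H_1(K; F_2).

n_0=10 n_1=33 n_2=20  [Z2]
∂1: piv[df,dk,dl,dn,ds,du,dy,fm,jn] rk=9  ker:fk,fl,fn,fu,fy,jy,km,kn,ks,ku,ky,lm,ln,ls,lu,mn,ms,mu,my,nu,ny,su,sy,uy
∂2: piv[dfk,dfl,dkn,dku,dnu,fln,fmy,fnu,fny,fuy,jny,kms,kmu,ksu,lmn,lms,suy] rk=17  ker:knu,msu,nuy
b_1=(33−9)−17=7

b_1=7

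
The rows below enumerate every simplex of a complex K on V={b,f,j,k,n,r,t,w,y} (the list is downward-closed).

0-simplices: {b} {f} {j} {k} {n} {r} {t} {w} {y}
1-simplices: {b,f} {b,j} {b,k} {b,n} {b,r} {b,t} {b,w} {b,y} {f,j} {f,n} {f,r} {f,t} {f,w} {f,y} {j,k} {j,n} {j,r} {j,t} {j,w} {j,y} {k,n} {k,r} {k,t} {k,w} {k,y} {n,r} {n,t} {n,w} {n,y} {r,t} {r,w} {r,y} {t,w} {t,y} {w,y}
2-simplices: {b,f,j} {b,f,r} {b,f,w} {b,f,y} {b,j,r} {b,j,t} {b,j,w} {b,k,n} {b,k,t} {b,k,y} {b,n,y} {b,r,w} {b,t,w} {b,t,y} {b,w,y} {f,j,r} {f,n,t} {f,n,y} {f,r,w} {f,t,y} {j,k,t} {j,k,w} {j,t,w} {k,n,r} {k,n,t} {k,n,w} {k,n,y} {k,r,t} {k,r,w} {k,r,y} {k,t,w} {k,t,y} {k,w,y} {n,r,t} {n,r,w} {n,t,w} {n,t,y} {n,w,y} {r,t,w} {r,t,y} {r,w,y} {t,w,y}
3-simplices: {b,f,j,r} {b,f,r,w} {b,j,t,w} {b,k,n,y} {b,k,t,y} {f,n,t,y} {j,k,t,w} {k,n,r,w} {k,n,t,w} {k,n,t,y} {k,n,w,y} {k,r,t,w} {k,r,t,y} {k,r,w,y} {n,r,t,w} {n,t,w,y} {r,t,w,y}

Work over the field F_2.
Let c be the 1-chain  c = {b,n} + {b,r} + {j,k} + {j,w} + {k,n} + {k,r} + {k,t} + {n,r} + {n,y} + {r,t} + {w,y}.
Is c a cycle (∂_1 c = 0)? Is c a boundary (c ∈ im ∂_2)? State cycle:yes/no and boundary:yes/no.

n_0=9 n_1=35 n_2=42 n_3=17  [Z2]
∂1: piv[bf,bj,bk,bn,br,bt,bw,by] rk=8  ker:fj,fn,fr,ft,fw,fy,jk,jn,jr,jt,jw,jy,kn,kr,kt,kw,ky,nr,nt,nw,ny,rt,rw,ry,tw,ty,wy
∂2: piv[bfj,bfr,bfw,bfy,bjr,bjt,bjw,bkn,bkt,bky,bny,brw,btw,bty,bwy,fnt,fny,fty,jkt,jkw,knr,knw,krt,krw,kry] rk=25  ker:fjr,frw,jtw,knt,kny,ktw,kty,kwy,nrt,nrw,ntw,nty,nwy,rtw,rty,rwy,twy
∂3: piv[bfjr,bfrw,bjtw,bkny,bkty,fnty,jktw,knrw,kntw,knty,knwy,krtw,krty,krwy,nrtw,ntwy] rk=16  ker:rtwy
∂1c = 0
c vs im∂2: reduces to 0 ⇒ boundary

cycle:yes boundary:yes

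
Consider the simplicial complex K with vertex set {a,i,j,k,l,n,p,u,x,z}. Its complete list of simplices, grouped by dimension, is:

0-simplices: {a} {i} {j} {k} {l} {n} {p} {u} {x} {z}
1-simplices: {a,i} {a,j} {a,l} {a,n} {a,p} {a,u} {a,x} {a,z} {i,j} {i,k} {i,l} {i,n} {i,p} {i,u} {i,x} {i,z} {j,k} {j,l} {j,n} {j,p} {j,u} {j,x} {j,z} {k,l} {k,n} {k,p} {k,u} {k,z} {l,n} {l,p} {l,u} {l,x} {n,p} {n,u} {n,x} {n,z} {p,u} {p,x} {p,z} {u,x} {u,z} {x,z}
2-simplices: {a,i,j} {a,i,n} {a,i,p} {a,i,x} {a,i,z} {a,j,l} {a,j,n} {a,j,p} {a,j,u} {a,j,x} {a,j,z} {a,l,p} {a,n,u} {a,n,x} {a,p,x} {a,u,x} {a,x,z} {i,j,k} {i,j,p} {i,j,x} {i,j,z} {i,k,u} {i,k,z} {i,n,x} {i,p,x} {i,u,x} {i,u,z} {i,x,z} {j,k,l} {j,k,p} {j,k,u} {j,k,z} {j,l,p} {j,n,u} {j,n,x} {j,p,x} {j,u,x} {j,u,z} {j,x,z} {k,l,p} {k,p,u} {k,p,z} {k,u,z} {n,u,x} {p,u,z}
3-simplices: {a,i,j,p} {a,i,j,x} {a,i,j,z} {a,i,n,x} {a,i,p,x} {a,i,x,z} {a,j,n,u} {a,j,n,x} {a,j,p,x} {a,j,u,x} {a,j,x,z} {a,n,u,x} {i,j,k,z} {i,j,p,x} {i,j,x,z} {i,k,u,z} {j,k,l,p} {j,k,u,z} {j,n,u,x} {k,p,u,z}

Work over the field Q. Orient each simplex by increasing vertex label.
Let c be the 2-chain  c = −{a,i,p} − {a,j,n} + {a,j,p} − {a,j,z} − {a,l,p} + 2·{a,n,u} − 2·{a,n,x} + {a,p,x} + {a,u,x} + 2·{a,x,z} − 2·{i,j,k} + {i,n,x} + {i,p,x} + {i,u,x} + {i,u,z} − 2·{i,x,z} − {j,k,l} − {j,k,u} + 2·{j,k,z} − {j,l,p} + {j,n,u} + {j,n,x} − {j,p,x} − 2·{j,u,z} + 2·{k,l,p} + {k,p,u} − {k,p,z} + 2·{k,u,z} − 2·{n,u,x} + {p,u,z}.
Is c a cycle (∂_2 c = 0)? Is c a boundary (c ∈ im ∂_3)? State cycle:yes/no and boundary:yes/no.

cycle:no boundary:no

n_0=10 n_1=42 n_2=45 n_3=20  [Q]
∂1: piv[ai,aj,al,an,ap,au,ax,az,ik] rk=9  ker:ij,il,in,ip,iu,ix,iz,jk,jl,jn,jp,ju,jx,jz,kl,kn,kp,ku,kz,ln,lp,lu,lx,np,nu,nx,nz,pu,px,pz,ux,uz,xz
∂2: piv[aij,ain,aip,aix,aiz,ajl,ajn,ajp,aju,ajx,ajz,alp,anu,anx,apx,aux,axz,ijk,iku,ikz,iux,iuz,jkl,jkp,kpu,kpz] rk=26  ker:ijp,ijx,ijz,inx,ipx,ixz,jku,jkz,jlp,jnu,jnx,jpx,jux,juz,jxz,klp,kuz,nux,puz
∂3: piv[aijp,aijx,aijz,ainx,aipx,aixz,ajnu,ajnx,ajpx,ajux,ajxz,anux,ijkz,ikuz,jklp,jkuz,kpuz] rk=17  ker:ijpx,ijxz,jnux
∂2c = −{a,i} − {a,j} − {a,l} + {a,n} + 2·{a,p} − {a,u} + 2·{a,x} − {a,z} − 2·{i,j} + 2·{i,k} + {i,n} + 2·{i,u} − 5·{i,x} + {i,z} − 2·{j,k} + {j,n} + {j,p} − 2·{j,u} − {j,z} + {k,l} − 2·{k,p} + {k,z} + {n,u} + 2·{n,x} + 2·{p,u} + {p,x} − 2·{p,z} + 2·{u,z}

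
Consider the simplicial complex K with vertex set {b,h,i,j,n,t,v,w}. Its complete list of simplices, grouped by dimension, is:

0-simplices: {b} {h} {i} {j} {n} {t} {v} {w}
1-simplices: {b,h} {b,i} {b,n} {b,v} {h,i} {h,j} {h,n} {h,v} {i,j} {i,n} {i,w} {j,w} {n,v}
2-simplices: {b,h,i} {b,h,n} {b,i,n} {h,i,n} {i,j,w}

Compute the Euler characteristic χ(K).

χ(K)=0

n_0=8 n_1=13 n_2=5
χ=+8−13+5=0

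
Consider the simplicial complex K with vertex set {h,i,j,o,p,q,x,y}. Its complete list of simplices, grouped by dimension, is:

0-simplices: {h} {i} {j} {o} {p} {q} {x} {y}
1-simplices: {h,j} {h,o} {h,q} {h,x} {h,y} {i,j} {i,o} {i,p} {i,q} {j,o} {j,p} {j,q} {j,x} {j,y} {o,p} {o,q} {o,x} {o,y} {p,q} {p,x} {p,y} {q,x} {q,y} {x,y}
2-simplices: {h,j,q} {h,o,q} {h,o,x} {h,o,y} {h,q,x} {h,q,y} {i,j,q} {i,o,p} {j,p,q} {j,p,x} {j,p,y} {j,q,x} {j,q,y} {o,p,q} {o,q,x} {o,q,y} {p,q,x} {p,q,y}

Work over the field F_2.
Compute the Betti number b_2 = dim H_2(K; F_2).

n_0=8 n_1=24 n_2=18  [Z2]
∂1: piv[hj,ho,hq,hx,hy,ij,ip] rk=7  ker:io,iq,jo,jp,jq,jx,jy,op,oq,ox,oy,pq,px,py,qx,qy,xy
∂2: piv[hjq,hoq,hox,hoy,hqx,hqy,ijq,iop,jpq,jpx,jpy,jqx,jqy,opq] rk=14  ker:oqx,oqy,pqx,pqy
b_2=(18−14)−0=4

b_2=4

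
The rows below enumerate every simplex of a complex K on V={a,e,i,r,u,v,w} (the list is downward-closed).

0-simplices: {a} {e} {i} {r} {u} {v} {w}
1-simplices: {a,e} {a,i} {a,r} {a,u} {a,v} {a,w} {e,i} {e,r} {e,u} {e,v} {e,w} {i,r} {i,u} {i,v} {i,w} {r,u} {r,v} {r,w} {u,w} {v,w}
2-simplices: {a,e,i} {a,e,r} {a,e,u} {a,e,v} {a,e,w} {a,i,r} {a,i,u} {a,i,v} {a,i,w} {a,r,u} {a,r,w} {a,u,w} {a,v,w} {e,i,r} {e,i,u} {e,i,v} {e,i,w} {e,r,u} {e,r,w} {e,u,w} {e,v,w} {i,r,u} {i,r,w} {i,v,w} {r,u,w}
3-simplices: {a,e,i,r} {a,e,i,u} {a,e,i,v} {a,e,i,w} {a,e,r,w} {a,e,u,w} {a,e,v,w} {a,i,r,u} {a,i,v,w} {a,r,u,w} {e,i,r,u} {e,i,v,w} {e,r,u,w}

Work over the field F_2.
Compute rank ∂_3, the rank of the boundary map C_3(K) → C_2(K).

rank∂_3=11

n_0=7 n_1=20 n_2=25 n_3=13  [Z2]
∂1: piv[ae,ai,ar,au,av,aw] rk=6  ker:ei,er,eu,ev,ew,ir,iu,iv,iw,ru,rv,rw,uw,vw
∂2: piv[aei,aer,aeu,aev,aew,air,aiu,aiv,aiw,aru,arw,auw,avw] rk=13  ker:eir,eiu,eiv,eiw,eru,erw,euw,evw,iru,irw,ivw,ruw
∂3: piv[aeir,aeiu,aeiv,aeiw,aerw,aeuw,aevw,airu,aivw,aruw,eiru] rk=11  ker:eivw,eruw
rk∂_3=11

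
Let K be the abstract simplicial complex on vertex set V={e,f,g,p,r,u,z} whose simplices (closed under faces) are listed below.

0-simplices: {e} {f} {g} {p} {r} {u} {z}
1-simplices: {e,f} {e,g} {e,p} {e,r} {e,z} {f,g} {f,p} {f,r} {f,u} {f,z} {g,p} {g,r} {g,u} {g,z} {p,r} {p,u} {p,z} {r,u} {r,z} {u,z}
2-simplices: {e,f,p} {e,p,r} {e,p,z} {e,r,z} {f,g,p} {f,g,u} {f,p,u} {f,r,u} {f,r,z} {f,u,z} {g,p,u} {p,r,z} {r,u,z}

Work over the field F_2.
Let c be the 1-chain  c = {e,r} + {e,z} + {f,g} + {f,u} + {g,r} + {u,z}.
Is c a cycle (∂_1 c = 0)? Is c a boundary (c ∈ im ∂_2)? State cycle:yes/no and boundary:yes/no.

cycle:yes boundary:no

n_0=7 n_1=20 n_2=13  [Z2]
∂1: piv[ef,eg,ep,er,ez,fu] rk=6  ker:fg,fp,fr,fz,gp,gr,gu,gz,pr,pu,pz,ru,rz,uz
∂2: piv[efp,epr,epz,erz,fgp,fgu,fpu,fru,frz,fuz] rk=10  ker:gpu,prz,ruz
∂1c = 0
c vs im∂2: residual ≠ 0 ⇒ not boundary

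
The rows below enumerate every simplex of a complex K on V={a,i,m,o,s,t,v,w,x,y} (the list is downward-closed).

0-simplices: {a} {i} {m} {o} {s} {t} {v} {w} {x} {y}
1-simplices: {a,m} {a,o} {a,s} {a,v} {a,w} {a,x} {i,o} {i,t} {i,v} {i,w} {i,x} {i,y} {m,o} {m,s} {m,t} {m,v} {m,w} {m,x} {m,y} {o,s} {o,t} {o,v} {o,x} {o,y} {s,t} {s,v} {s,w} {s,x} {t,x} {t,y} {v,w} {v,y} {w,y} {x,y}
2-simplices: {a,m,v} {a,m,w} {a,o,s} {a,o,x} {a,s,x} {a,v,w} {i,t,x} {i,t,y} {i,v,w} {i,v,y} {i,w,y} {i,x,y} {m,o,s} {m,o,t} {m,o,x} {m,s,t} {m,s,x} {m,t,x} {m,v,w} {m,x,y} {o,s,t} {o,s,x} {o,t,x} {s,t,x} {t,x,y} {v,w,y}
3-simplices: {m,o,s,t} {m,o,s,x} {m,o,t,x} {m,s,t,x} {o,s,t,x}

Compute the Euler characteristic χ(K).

χ(K)=-3

n_0=10 n_1=34 n_2=26 n_3=5
χ=+10−34+26−5=-3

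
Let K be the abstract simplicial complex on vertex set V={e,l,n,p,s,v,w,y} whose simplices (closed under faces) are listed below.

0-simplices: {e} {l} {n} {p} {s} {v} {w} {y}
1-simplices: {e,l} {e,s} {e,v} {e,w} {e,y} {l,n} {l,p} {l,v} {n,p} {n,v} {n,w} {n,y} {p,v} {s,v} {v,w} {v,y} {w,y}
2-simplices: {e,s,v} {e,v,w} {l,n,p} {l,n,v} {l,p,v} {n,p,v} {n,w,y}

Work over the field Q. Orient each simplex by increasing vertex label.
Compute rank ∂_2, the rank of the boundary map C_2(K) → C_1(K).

n_0=8 n_1=17 n_2=7  [Q]
∂1: piv[el,es,ev,ew,ey,ln,lp] rk=7  ker:lv,np,nv,nw,ny,pv,sv,vw,vy,wy
∂2: piv[esv,evw,lnp,lnv,lpv,nwy] rk=6  ker:npv
rk∂_2=6

rank∂_2=6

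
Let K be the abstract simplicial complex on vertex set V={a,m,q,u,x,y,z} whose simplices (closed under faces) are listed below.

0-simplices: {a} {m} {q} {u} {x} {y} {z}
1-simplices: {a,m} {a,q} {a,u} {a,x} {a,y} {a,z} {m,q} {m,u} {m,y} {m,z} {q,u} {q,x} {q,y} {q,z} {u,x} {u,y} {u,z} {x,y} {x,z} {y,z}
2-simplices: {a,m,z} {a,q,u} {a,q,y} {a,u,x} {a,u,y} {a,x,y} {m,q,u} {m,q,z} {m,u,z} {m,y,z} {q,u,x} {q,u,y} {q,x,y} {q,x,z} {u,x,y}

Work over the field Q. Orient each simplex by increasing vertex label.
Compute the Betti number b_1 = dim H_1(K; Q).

b_1=2

n_0=7 n_1=20 n_2=15  [Q]
∂1: piv[am,aq,au,ax,ay,az] rk=6  ker:mq,mu,my,mz,qu,qx,qy,qz,ux,uy,uz,xy,xz,yz
∂2: piv[amz,aqu,aqy,aux,auy,axy,mqu,mqz,muz,myz,qux,qxz] rk=12  ker:quy,qxy,uxy
b_1=(20−6)−12=2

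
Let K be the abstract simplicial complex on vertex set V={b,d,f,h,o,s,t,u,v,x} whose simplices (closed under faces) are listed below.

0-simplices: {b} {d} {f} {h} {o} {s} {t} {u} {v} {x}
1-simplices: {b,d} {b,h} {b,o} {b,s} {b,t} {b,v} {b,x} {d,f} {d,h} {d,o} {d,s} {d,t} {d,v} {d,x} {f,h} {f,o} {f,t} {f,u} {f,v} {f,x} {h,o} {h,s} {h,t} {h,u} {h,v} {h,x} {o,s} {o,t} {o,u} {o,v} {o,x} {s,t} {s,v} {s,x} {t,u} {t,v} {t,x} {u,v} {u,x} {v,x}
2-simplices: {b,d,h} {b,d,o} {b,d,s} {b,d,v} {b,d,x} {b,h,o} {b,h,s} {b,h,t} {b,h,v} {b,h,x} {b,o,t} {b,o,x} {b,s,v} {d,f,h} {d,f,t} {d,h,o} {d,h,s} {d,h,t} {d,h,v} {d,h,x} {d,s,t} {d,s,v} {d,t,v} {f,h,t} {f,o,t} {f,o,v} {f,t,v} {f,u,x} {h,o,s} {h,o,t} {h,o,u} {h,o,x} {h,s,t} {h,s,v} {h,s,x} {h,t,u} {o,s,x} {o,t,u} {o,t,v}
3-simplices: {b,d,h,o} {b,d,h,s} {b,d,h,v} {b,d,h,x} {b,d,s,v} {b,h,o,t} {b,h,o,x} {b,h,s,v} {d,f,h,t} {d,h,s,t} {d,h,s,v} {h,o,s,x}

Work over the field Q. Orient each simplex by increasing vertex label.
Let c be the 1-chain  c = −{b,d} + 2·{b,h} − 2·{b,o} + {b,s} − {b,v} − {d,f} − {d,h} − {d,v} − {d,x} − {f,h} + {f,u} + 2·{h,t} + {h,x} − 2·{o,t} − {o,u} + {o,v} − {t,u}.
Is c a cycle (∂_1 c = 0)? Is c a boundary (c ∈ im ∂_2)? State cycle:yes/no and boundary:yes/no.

n_0=10 n_1=40 n_2=39 n_3=12  [Q]
∂1: piv[bd,bh,bo,bs,bt,bv,bx,df,fu] rk=9  ker:dh,do,ds,dt,dv,dx,fh,fo,ft,fv,fx,ho,hs,ht,hu,hv,hx,os,ot,ou,ov,ox,st,sv,sx,tu,tv,tx,uv,ux,vx
∂2: piv[bdh,bdo,bds,bdv,bdx,bho,bhs,bht,bhv,bhx,bot,box,bsv,dfh,dft,dht,dst,dtv,fot,fov,ftv,fux,hos,hou,hsx,htu] rk=26  ker:dho,dhs,dhv,dhx,dsv,fht,hot,hox,hst,hsv,osx,otu,otv
∂3: piv[bdho,bdhs,bdhv,bdhx,bdsv,bhot,bhox,bhsv,dfht,dhst,hosx] rk=11  ker:dhsv
∂1c = {b} + 3·{d} − {f} − 3·{h} + {s} + {t} − {u} − {v}

cycle:no boundary:no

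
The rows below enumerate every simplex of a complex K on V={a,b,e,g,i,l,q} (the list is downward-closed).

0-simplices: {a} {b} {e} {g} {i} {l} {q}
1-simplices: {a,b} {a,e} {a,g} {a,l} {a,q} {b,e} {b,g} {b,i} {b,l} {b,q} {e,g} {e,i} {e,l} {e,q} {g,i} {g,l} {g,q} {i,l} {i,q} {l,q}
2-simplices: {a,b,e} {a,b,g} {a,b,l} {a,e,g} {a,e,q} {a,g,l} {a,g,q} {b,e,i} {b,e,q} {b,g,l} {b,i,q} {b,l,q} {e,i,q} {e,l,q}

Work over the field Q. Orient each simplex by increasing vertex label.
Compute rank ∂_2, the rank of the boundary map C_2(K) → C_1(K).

rank∂_2=12

n_0=7 n_1=20 n_2=14  [Q]
∂1: piv[ab,ae,ag,al,aq,bi] rk=6  ker:be,bg,bl,bq,eg,ei,el,eq,gi,gl,gq,il,iq,lq
∂2: piv[abe,abg,abl,aeg,aeq,agl,agq,bei,beq,biq,blq,elq] rk=12  ker:bgl,eiq
rk∂_2=12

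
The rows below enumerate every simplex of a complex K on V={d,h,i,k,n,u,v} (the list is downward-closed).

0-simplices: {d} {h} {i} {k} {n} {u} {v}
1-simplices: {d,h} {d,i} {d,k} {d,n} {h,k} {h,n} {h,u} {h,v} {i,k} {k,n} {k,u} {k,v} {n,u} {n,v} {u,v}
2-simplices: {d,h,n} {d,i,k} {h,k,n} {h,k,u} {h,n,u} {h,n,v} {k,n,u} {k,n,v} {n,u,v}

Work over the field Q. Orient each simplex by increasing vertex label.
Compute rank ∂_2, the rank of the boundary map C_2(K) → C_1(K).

rank∂_2=8

n_0=7 n_1=15 n_2=9  [Q]
∂1: piv[dh,di,dk,dn,hu,hv] rk=6  ker:hk,hn,ik,kn,ku,kv,nu,nv,uv
∂2: piv[dhn,dik,hkn,hku,hnu,hnv,knv,nuv] rk=8  ker:knu
rk∂_2=8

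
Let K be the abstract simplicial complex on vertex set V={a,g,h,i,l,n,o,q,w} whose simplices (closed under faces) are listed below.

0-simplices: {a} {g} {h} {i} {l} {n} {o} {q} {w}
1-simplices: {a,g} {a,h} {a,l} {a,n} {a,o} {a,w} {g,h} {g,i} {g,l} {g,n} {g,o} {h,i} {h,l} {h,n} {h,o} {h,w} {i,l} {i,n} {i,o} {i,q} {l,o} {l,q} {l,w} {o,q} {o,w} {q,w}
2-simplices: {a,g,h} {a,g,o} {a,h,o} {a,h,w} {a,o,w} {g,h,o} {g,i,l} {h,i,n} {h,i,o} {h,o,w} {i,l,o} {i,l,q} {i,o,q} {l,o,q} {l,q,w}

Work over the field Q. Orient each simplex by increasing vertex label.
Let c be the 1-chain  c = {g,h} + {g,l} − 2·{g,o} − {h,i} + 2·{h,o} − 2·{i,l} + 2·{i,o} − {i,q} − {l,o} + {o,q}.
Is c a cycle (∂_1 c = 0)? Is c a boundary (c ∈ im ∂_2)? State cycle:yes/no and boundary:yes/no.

cycle:yes boundary:no

n_0=9 n_1=26 n_2=15  [Q]
∂1: piv[ag,ah,al,an,ao,aw,gi,iq] rk=8  ker:gh,gl,gn,go,hi,hl,hn,ho,hw,il,in,io,lo,lq,lw,oq,ow,qw
∂2: piv[agh,ago,aho,ahw,aow,gil,hin,hio,ilo,ilq,ioq,lqw] rk=12  ker:gho,how,loq
∂1c = 0
c vs im∂2: residual ≠ 0 ⇒ not boundary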